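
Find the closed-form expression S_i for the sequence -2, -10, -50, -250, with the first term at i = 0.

Check ratios: -10 / -2 = 5.0
Common ratio r = 5.
First term a = -2.
Formula: S_i = -2 * 5^i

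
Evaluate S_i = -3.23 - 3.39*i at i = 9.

S_9 = -3.23 + -3.39*9 = -3.23 + -30.51 = -33.74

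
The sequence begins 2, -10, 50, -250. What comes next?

Ratios: -10 / 2 = -5.0
This is a geometric sequence with common ratio r = -5.
Next term = -250 * -5 = 1250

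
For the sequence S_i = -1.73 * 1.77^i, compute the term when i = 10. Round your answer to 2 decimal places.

S_10 = -1.73 * 1.77^10 ≈ -1.73 * 301.8093 ≈ -522.13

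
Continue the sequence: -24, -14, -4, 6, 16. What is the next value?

Differences: -14 - -24 = 10
This is an arithmetic sequence with common difference d = 10.
Next term = 16 + 10 = 26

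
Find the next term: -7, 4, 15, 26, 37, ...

Differences: 4 - -7 = 11
This is an arithmetic sequence with common difference d = 11.
Next term = 37 + 11 = 48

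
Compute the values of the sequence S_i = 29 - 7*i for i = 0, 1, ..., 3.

This is an arithmetic sequence.
i=0: S_0 = 29 + -7*0 = 29
i=1: S_1 = 29 + -7*1 = 22
i=2: S_2 = 29 + -7*2 = 15
i=3: S_3 = 29 + -7*3 = 8
The first 4 terms are: [29, 22, 15, 8]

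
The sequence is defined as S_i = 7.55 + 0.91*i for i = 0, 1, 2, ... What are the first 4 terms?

This is an arithmetic sequence.
i=0: S_0 = 7.55 + 0.91*0 = 7.55
i=1: S_1 = 7.55 + 0.91*1 = 8.46
i=2: S_2 = 7.55 + 0.91*2 = 9.37
i=3: S_3 = 7.55 + 0.91*3 = 10.28
The first 4 terms are: [7.55, 8.46, 9.37, 10.28]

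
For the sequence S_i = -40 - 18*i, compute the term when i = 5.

S_5 = -40 + -18*5 = -40 + -90 = -130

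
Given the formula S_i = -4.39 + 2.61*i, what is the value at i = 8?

S_8 = -4.39 + 2.61*8 = -4.39 + 20.88 = 16.49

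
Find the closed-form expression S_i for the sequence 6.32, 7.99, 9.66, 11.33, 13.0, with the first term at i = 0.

Check differences: 7.99 - 6.32 = 1.67
9.66 - 7.99 = 1.67
Common difference d = 1.67.
First term a = 6.32.
Formula: S_i = 6.32 + 1.67*i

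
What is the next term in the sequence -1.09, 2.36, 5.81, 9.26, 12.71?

Differences: 2.36 - -1.09 = 3.45
This is an arithmetic sequence with common difference d = 3.45.
Next term = 12.71 + 3.45 = 16.16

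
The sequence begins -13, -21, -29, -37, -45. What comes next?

Differences: -21 - -13 = -8
This is an arithmetic sequence with common difference d = -8.
Next term = -45 + -8 = -53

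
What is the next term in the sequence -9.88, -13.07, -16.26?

Differences: -13.07 - -9.88 = -3.19
This is an arithmetic sequence with common difference d = -3.19.
Next term = -16.26 + -3.19 = -19.45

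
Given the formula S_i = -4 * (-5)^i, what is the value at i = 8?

S_8 = -4 * (-5)^8 = -4 * 390625 = -1562500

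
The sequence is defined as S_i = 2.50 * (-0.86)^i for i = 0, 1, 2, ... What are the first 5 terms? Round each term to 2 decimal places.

This is a geometric sequence.
i=0: S_0 = 2.5 * (-0.86)^0 = 2.5
i=1: S_1 = 2.5 * (-0.86)^1 = -2.15
i=2: S_2 = 2.5 * (-0.86)^2 ≈ 1.85
i=3: S_3 = 2.5 * (-0.86)^3 ≈ -1.59
i=4: S_4 = 2.5 * (-0.86)^4 ≈ 1.37
The first 5 terms are: [2.5, -2.15, 1.85, -1.59, 1.37]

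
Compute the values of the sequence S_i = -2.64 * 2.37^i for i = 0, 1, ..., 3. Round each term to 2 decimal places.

This is a geometric sequence.
i=0: S_0 = -2.64 * 2.37^0 = -2.64
i=1: S_1 = -2.64 * 2.37^1 ≈ -6.26
i=2: S_2 = -2.64 * 2.37^2 ≈ -14.83
i=3: S_3 = -2.64 * 2.37^3 ≈ -35.14
The first 4 terms are: [-2.64, -6.26, -14.83, -35.14]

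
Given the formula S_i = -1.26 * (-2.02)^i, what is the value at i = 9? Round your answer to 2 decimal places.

S_9 = -1.26 * (-2.02)^9 ≈ -1.26 * -559.9669 ≈ 705.56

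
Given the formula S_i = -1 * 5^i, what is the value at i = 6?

S_6 = -1 * 5^6 = -1 * 15625 = -15625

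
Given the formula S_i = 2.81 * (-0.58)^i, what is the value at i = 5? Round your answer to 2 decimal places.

S_5 = 2.81 * (-0.58)^5 ≈ 2.81 * -0.0656 ≈ -0.18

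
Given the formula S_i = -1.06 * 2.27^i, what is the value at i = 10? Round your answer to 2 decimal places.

S_10 = -1.06 * 2.27^10 ≈ -1.06 * 3632.9429 ≈ -3850.92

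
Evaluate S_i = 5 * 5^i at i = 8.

S_8 = 5 * 5^8 = 5 * 390625 = 1953125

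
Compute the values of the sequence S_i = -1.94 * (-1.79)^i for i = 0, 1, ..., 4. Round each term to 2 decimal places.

This is a geometric sequence.
i=0: S_0 = -1.94 * (-1.79)^0 = -1.94
i=1: S_1 = -1.94 * (-1.79)^1 ≈ 3.47
i=2: S_2 = -1.94 * (-1.79)^2 ≈ -6.22
i=3: S_3 = -1.94 * (-1.79)^3 ≈ 11.13
i=4: S_4 = -1.94 * (-1.79)^4 ≈ -19.92
The first 5 terms are: [-1.94, 3.47, -6.22, 11.13, -19.92]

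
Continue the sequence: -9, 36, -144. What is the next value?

Ratios: 36 / -9 = -4.0
This is a geometric sequence with common ratio r = -4.
Next term = -144 * -4 = 576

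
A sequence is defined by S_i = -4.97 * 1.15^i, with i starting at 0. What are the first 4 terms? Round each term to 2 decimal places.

This is a geometric sequence.
i=0: S_0 = -4.97 * 1.15^0 = -4.97
i=1: S_1 = -4.97 * 1.15^1 ≈ -5.72
i=2: S_2 = -4.97 * 1.15^2 ≈ -6.57
i=3: S_3 = -4.97 * 1.15^3 ≈ -7.56
The first 4 terms are: [-4.97, -5.72, -6.57, -7.56]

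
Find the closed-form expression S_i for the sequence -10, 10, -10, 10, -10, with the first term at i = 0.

Check ratios: 10 / -10 = -1.0
Common ratio r = -1.
First term a = -10.
Formula: S_i = -10 * (-1)^i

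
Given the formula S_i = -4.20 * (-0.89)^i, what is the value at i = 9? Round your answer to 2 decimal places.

S_9 = -4.2 * (-0.89)^9 ≈ -4.2 * -0.3504 ≈ 1.47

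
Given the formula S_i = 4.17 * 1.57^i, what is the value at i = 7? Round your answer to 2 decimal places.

S_7 = 4.17 * 1.57^7 ≈ 4.17 * 23.5124 ≈ 98.05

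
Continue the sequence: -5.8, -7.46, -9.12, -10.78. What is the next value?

Differences: -7.46 - -5.8 = -1.66
This is an arithmetic sequence with common difference d = -1.66.
Next term = -10.78 + -1.66 = -12.44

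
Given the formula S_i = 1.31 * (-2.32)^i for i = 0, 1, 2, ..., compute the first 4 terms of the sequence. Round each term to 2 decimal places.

This is a geometric sequence.
i=0: S_0 = 1.31 * (-2.32)^0 = 1.31
i=1: S_1 = 1.31 * (-2.32)^1 ≈ -3.04
i=2: S_2 = 1.31 * (-2.32)^2 ≈ 7.05
i=3: S_3 = 1.31 * (-2.32)^3 ≈ -16.36
The first 4 terms are: [1.31, -3.04, 7.05, -16.36]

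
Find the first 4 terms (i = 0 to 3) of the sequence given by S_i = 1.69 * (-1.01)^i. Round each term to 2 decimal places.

This is a geometric sequence.
i=0: S_0 = 1.69 * (-1.01)^0 = 1.69
i=1: S_1 = 1.69 * (-1.01)^1 ≈ -1.71
i=2: S_2 = 1.69 * (-1.01)^2 ≈ 1.72
i=3: S_3 = 1.69 * (-1.01)^3 ≈ -1.74
The first 4 terms are: [1.69, -1.71, 1.72, -1.74]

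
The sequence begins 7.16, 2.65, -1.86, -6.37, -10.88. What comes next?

Differences: 2.65 - 7.16 = -4.51
This is an arithmetic sequence with common difference d = -4.51.
Next term = -10.88 + -4.51 = -15.39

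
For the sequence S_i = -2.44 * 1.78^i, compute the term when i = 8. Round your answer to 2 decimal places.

S_8 = -2.44 * 1.78^8 ≈ -2.44 * 100.7767 ≈ -245.9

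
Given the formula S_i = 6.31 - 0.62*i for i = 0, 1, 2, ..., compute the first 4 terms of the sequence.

This is an arithmetic sequence.
i=0: S_0 = 6.31 + -0.62*0 = 6.31
i=1: S_1 = 6.31 + -0.62*1 = 5.69
i=2: S_2 = 6.31 + -0.62*2 = 5.07
i=3: S_3 = 6.31 + -0.62*3 = 4.45
The first 4 terms are: [6.31, 5.69, 5.07, 4.45]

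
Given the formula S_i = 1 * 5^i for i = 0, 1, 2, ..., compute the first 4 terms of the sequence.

This is a geometric sequence.
i=0: S_0 = 1 * 5^0 = 1
i=1: S_1 = 1 * 5^1 = 5
i=2: S_2 = 1 * 5^2 = 25
i=3: S_3 = 1 * 5^3 = 125
The first 4 terms are: [1, 5, 25, 125]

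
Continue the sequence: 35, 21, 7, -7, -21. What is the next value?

Differences: 21 - 35 = -14
This is an arithmetic sequence with common difference d = -14.
Next term = -21 + -14 = -35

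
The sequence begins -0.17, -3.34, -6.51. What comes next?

Differences: -3.34 - -0.17 = -3.17
This is an arithmetic sequence with common difference d = -3.17.
Next term = -6.51 + -3.17 = -9.68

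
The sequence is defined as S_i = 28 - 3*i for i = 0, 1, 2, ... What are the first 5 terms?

This is an arithmetic sequence.
i=0: S_0 = 28 + -3*0 = 28
i=1: S_1 = 28 + -3*1 = 25
i=2: S_2 = 28 + -3*2 = 22
i=3: S_3 = 28 + -3*3 = 19
i=4: S_4 = 28 + -3*4 = 16
The first 5 terms are: [28, 25, 22, 19, 16]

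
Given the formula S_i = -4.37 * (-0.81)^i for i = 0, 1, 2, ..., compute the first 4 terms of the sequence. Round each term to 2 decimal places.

This is a geometric sequence.
i=0: S_0 = -4.37 * (-0.81)^0 = -4.37
i=1: S_1 = -4.37 * (-0.81)^1 ≈ 3.54
i=2: S_2 = -4.37 * (-0.81)^2 ≈ -2.87
i=3: S_3 = -4.37 * (-0.81)^3 ≈ 2.32
The first 4 terms are: [-4.37, 3.54, -2.87, 2.32]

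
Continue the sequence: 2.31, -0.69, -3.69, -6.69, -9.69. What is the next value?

Differences: -0.69 - 2.31 = -3.0
This is an arithmetic sequence with common difference d = -3.0.
Next term = -9.69 + -3.0 = -12.69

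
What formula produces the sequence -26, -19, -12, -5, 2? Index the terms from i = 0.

Check differences: -19 - -26 = 7
-12 - -19 = 7
Common difference d = 7.
First term a = -26.
Formula: S_i = -26 + 7*i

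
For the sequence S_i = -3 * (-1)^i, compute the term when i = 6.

S_6 = -3 * (-1)^6 = -3 * 1 = -3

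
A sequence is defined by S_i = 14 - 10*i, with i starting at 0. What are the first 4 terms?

This is an arithmetic sequence.
i=0: S_0 = 14 + -10*0 = 14
i=1: S_1 = 14 + -10*1 = 4
i=2: S_2 = 14 + -10*2 = -6
i=3: S_3 = 14 + -10*3 = -16
The first 4 terms are: [14, 4, -6, -16]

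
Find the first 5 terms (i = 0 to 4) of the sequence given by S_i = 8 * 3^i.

This is a geometric sequence.
i=0: S_0 = 8 * 3^0 = 8
i=1: S_1 = 8 * 3^1 = 24
i=2: S_2 = 8 * 3^2 = 72
i=3: S_3 = 8 * 3^3 = 216
i=4: S_4 = 8 * 3^4 = 648
The first 5 terms are: [8, 24, 72, 216, 648]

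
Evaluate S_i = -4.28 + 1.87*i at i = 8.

S_8 = -4.28 + 1.87*8 = -4.28 + 14.96 = 10.68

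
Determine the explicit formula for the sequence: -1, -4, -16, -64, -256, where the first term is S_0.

Check ratios: -4 / -1 = 4.0
Common ratio r = 4.
First term a = -1.
Formula: S_i = -1 * 4^i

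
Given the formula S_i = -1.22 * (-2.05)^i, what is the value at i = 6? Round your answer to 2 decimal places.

S_6 = -1.22 * (-2.05)^6 ≈ -1.22 * 74.2204 ≈ -90.55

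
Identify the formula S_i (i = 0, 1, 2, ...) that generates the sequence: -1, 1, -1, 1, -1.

Check ratios: 1 / -1 = -1.0
Common ratio r = -1.
First term a = -1.
Formula: S_i = -1 * (-1)^i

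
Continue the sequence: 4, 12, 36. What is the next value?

Ratios: 12 / 4 = 3.0
This is a geometric sequence with common ratio r = 3.
Next term = 36 * 3 = 108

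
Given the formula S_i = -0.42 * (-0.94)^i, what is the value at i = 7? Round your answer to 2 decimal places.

S_7 = -0.42 * (-0.94)^7 ≈ -0.42 * -0.6485 ≈ 0.27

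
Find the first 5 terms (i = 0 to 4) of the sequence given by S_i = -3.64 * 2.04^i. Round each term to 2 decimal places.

This is a geometric sequence.
i=0: S_0 = -3.64 * 2.04^0 = -3.64
i=1: S_1 = -3.64 * 2.04^1 ≈ -7.43
i=2: S_2 = -3.64 * 2.04^2 ≈ -15.15
i=3: S_3 = -3.64 * 2.04^3 ≈ -30.9
i=4: S_4 = -3.64 * 2.04^4 ≈ -63.04
The first 5 terms are: [-3.64, -7.43, -15.15, -30.9, -63.04]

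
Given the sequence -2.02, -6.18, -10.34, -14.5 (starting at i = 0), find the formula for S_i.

Check differences: -6.18 - -2.02 = -4.16
-10.34 - -6.18 = -4.16
Common difference d = -4.16.
First term a = -2.02.
Formula: S_i = -2.02 - 4.16*i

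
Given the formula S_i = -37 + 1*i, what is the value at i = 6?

S_6 = -37 + 1*6 = -37 + 6 = -31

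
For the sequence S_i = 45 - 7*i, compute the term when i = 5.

S_5 = 45 + -7*5 = 45 + -35 = 10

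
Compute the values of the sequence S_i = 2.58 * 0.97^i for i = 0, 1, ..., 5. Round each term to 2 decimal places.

This is a geometric sequence.
i=0: S_0 = 2.58 * 0.97^0 = 2.58
i=1: S_1 = 2.58 * 0.97^1 ≈ 2.5
i=2: S_2 = 2.58 * 0.97^2 ≈ 2.43
i=3: S_3 = 2.58 * 0.97^3 ≈ 2.35
i=4: S_4 = 2.58 * 0.97^4 ≈ 2.28
i=5: S_5 = 2.58 * 0.97^5 ≈ 2.22
The first 6 terms are: [2.58, 2.5, 2.43, 2.35, 2.28, 2.22]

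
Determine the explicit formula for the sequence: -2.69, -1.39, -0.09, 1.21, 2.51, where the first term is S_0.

Check differences: -1.39 - -2.69 = 1.3
-0.09 - -1.39 = 1.3
Common difference d = 1.3.
First term a = -2.69.
Formula: S_i = -2.69 + 1.30*i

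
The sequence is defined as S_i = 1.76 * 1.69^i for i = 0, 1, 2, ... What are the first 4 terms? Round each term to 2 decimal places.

This is a geometric sequence.
i=0: S_0 = 1.76 * 1.69^0 = 1.76
i=1: S_1 = 1.76 * 1.69^1 ≈ 2.97
i=2: S_2 = 1.76 * 1.69^2 ≈ 5.03
i=3: S_3 = 1.76 * 1.69^3 ≈ 8.5
The first 4 terms are: [1.76, 2.97, 5.03, 8.5]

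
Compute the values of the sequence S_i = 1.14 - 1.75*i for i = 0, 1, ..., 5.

This is an arithmetic sequence.
i=0: S_0 = 1.14 + -1.75*0 = 1.14
i=1: S_1 = 1.14 + -1.75*1 = -0.61
i=2: S_2 = 1.14 + -1.75*2 = -2.36
i=3: S_3 = 1.14 + -1.75*3 = -4.11
i=4: S_4 = 1.14 + -1.75*4 = -5.86
i=5: S_5 = 1.14 + -1.75*5 = -7.61
The first 6 terms are: [1.14, -0.61, -2.36, -4.11, -5.86, -7.61]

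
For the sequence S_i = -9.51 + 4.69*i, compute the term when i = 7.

S_7 = -9.51 + 4.69*7 = -9.51 + 32.83 = 23.32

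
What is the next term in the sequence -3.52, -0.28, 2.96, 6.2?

Differences: -0.28 - -3.52 = 3.24
This is an arithmetic sequence with common difference d = 3.24.
Next term = 6.2 + 3.24 = 9.44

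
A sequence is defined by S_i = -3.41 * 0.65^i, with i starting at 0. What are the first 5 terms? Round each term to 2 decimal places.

This is a geometric sequence.
i=0: S_0 = -3.41 * 0.65^0 = -3.41
i=1: S_1 = -3.41 * 0.65^1 ≈ -2.22
i=2: S_2 = -3.41 * 0.65^2 ≈ -1.44
i=3: S_3 = -3.41 * 0.65^3 ≈ -0.94
i=4: S_4 = -3.41 * 0.65^4 ≈ -0.61
The first 5 terms are: [-3.41, -2.22, -1.44, -0.94, -0.61]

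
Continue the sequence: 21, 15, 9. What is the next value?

Differences: 15 - 21 = -6
This is an arithmetic sequence with common difference d = -6.
Next term = 9 + -6 = 3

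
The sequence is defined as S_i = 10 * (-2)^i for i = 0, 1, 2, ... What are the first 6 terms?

This is a geometric sequence.
i=0: S_0 = 10 * (-2)^0 = 10
i=1: S_1 = 10 * (-2)^1 = -20
i=2: S_2 = 10 * (-2)^2 = 40
i=3: S_3 = 10 * (-2)^3 = -80
i=4: S_4 = 10 * (-2)^4 = 160
i=5: S_5 = 10 * (-2)^5 = -320
The first 6 terms are: [10, -20, 40, -80, 160, -320]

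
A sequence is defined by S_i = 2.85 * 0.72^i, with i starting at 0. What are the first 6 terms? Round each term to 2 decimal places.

This is a geometric sequence.
i=0: S_0 = 2.85 * 0.72^0 = 2.85
i=1: S_1 = 2.85 * 0.72^1 ≈ 2.05
i=2: S_2 = 2.85 * 0.72^2 ≈ 1.48
i=3: S_3 = 2.85 * 0.72^3 ≈ 1.06
i=4: S_4 = 2.85 * 0.72^4 ≈ 0.77
i=5: S_5 = 2.85 * 0.72^5 ≈ 0.55
The first 6 terms are: [2.85, 2.05, 1.48, 1.06, 0.77, 0.55]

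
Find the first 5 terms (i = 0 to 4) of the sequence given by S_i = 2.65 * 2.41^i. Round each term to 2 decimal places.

This is a geometric sequence.
i=0: S_0 = 2.65 * 2.41^0 = 2.65
i=1: S_1 = 2.65 * 2.41^1 ≈ 6.39
i=2: S_2 = 2.65 * 2.41^2 ≈ 15.39
i=3: S_3 = 2.65 * 2.41^3 ≈ 37.09
i=4: S_4 = 2.65 * 2.41^4 ≈ 89.4
The first 5 terms are: [2.65, 6.39, 15.39, 37.09, 89.4]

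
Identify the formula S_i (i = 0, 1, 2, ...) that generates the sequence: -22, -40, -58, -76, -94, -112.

Check differences: -40 - -22 = -18
-58 - -40 = -18
Common difference d = -18.
First term a = -22.
Formula: S_i = -22 - 18*i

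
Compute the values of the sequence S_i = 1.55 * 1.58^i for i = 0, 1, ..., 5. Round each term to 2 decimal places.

This is a geometric sequence.
i=0: S_0 = 1.55 * 1.58^0 = 1.55
i=1: S_1 = 1.55 * 1.58^1 ≈ 2.45
i=2: S_2 = 1.55 * 1.58^2 ≈ 3.87
i=3: S_3 = 1.55 * 1.58^3 ≈ 6.11
i=4: S_4 = 1.55 * 1.58^4 ≈ 9.66
i=5: S_5 = 1.55 * 1.58^5 ≈ 15.26
The first 6 terms are: [1.55, 2.45, 3.87, 6.11, 9.66, 15.26]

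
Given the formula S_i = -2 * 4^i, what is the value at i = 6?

S_6 = -2 * 4^6 = -2 * 4096 = -8192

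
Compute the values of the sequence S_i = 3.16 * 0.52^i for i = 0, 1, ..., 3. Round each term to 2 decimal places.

This is a geometric sequence.
i=0: S_0 = 3.16 * 0.52^0 = 3.16
i=1: S_1 = 3.16 * 0.52^1 ≈ 1.64
i=2: S_2 = 3.16 * 0.52^2 ≈ 0.85
i=3: S_3 = 3.16 * 0.52^3 ≈ 0.44
The first 4 terms are: [3.16, 1.64, 0.85, 0.44]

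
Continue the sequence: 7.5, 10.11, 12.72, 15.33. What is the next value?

Differences: 10.11 - 7.5 = 2.61
This is an arithmetic sequence with common difference d = 2.61.
Next term = 15.33 + 2.61 = 17.94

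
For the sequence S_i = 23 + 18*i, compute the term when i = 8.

S_8 = 23 + 18*8 = 23 + 144 = 167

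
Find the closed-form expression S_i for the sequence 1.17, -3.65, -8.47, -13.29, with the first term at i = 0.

Check differences: -3.65 - 1.17 = -4.82
-8.47 - -3.65 = -4.82
Common difference d = -4.82.
First term a = 1.17.
Formula: S_i = 1.17 - 4.82*i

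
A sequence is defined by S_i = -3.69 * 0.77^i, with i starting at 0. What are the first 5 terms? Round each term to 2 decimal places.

This is a geometric sequence.
i=0: S_0 = -3.69 * 0.77^0 = -3.69
i=1: S_1 = -3.69 * 0.77^1 ≈ -2.84
i=2: S_2 = -3.69 * 0.77^2 ≈ -2.19
i=3: S_3 = -3.69 * 0.77^3 ≈ -1.68
i=4: S_4 = -3.69 * 0.77^4 ≈ -1.3
The first 5 terms are: [-3.69, -2.84, -2.19, -1.68, -1.3]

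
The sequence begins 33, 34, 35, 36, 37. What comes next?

Differences: 34 - 33 = 1
This is an arithmetic sequence with common difference d = 1.
Next term = 37 + 1 = 38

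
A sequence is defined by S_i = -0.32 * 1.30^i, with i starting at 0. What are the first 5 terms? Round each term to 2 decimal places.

This is a geometric sequence.
i=0: S_0 = -0.32 * 1.3^0 = -0.32
i=1: S_1 = -0.32 * 1.3^1 ≈ -0.42
i=2: S_2 = -0.32 * 1.3^2 ≈ -0.54
i=3: S_3 = -0.32 * 1.3^3 ≈ -0.7
i=4: S_4 = -0.32 * 1.3^4 ≈ -0.91
The first 5 terms are: [-0.32, -0.42, -0.54, -0.7, -0.91]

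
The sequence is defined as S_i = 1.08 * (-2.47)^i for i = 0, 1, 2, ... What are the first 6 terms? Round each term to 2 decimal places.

This is a geometric sequence.
i=0: S_0 = 1.08 * (-2.47)^0 = 1.08
i=1: S_1 = 1.08 * (-2.47)^1 ≈ -2.67
i=2: S_2 = 1.08 * (-2.47)^2 ≈ 6.59
i=3: S_3 = 1.08 * (-2.47)^3 ≈ -16.27
i=4: S_4 = 1.08 * (-2.47)^4 ≈ 40.2
i=5: S_5 = 1.08 * (-2.47)^5 ≈ -99.29
The first 6 terms are: [1.08, -2.67, 6.59, -16.27, 40.2, -99.29]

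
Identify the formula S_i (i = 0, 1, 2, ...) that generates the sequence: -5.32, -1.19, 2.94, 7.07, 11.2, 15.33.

Check differences: -1.19 - -5.32 = 4.13
2.94 - -1.19 = 4.13
Common difference d = 4.13.
First term a = -5.32.
Formula: S_i = -5.32 + 4.13*i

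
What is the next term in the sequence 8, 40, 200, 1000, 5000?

Ratios: 40 / 8 = 5.0
This is a geometric sequence with common ratio r = 5.
Next term = 5000 * 5 = 25000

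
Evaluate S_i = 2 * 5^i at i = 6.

S_6 = 2 * 5^6 = 2 * 15625 = 31250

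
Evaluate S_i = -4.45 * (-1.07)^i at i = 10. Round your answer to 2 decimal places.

S_10 = -4.45 * (-1.07)^10 ≈ -4.45 * 1.9672 ≈ -8.75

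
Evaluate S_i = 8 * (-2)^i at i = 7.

S_7 = 8 * (-2)^7 = 8 * -128 = -1024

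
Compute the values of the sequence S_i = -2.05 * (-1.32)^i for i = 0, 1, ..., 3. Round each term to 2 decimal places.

This is a geometric sequence.
i=0: S_0 = -2.05 * (-1.32)^0 = -2.05
i=1: S_1 = -2.05 * (-1.32)^1 ≈ 2.71
i=2: S_2 = -2.05 * (-1.32)^2 ≈ -3.57
i=3: S_3 = -2.05 * (-1.32)^3 ≈ 4.71
The first 4 terms are: [-2.05, 2.71, -3.57, 4.71]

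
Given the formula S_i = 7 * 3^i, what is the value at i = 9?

S_9 = 7 * 3^9 = 7 * 19683 = 137781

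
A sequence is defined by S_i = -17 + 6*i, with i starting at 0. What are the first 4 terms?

This is an arithmetic sequence.
i=0: S_0 = -17 + 6*0 = -17
i=1: S_1 = -17 + 6*1 = -11
i=2: S_2 = -17 + 6*2 = -5
i=3: S_3 = -17 + 6*3 = 1
The first 4 terms are: [-17, -11, -5, 1]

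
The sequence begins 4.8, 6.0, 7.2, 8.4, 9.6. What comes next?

Differences: 6.0 - 4.8 = 1.2
This is an arithmetic sequence with common difference d = 1.2.
Next term = 9.6 + 1.2 = 10.8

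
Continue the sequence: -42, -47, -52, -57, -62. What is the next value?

Differences: -47 - -42 = -5
This is an arithmetic sequence with common difference d = -5.
Next term = -62 + -5 = -67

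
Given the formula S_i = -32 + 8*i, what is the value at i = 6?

S_6 = -32 + 8*6 = -32 + 48 = 16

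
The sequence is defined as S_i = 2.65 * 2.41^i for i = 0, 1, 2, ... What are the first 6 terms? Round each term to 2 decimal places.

This is a geometric sequence.
i=0: S_0 = 2.65 * 2.41^0 = 2.65
i=1: S_1 = 2.65 * 2.41^1 ≈ 6.39
i=2: S_2 = 2.65 * 2.41^2 ≈ 15.39
i=3: S_3 = 2.65 * 2.41^3 ≈ 37.09
i=4: S_4 = 2.65 * 2.41^4 ≈ 89.4
i=5: S_5 = 2.65 * 2.41^5 ≈ 215.44
The first 6 terms are: [2.65, 6.39, 15.39, 37.09, 89.4, 215.44]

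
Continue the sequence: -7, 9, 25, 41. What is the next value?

Differences: 9 - -7 = 16
This is an arithmetic sequence with common difference d = 16.
Next term = 41 + 16 = 57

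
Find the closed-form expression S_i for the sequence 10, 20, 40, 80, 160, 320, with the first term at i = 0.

Check ratios: 20 / 10 = 2.0
Common ratio r = 2.
First term a = 10.
Formula: S_i = 10 * 2^i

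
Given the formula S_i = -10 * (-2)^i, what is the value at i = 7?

S_7 = -10 * (-2)^7 = -10 * -128 = 1280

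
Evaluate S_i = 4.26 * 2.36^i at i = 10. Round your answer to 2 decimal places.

S_10 = 4.26 * 2.36^10 ≈ 4.26 * 5359.4476 ≈ 22831.25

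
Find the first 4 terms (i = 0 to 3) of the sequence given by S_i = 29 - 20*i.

This is an arithmetic sequence.
i=0: S_0 = 29 + -20*0 = 29
i=1: S_1 = 29 + -20*1 = 9
i=2: S_2 = 29 + -20*2 = -11
i=3: S_3 = 29 + -20*3 = -31
The first 4 terms are: [29, 9, -11, -31]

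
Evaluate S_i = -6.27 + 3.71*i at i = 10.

S_10 = -6.27 + 3.71*10 = -6.27 + 37.1 = 30.83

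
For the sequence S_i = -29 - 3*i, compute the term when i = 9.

S_9 = -29 + -3*9 = -29 + -27 = -56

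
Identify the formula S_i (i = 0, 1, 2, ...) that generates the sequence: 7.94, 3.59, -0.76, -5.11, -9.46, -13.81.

Check differences: 3.59 - 7.94 = -4.35
-0.76 - 3.59 = -4.35
Common difference d = -4.35.
First term a = 7.94.
Formula: S_i = 7.94 - 4.35*i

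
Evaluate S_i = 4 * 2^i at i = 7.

S_7 = 4 * 2^7 = 4 * 128 = 512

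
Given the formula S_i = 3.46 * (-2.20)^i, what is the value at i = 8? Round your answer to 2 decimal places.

S_8 = 3.46 * (-2.2)^8 ≈ 3.46 * 548.7587 ≈ 1898.71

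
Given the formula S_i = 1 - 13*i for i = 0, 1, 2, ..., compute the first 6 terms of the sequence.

This is an arithmetic sequence.
i=0: S_0 = 1 + -13*0 = 1
i=1: S_1 = 1 + -13*1 = -12
i=2: S_2 = 1 + -13*2 = -25
i=3: S_3 = 1 + -13*3 = -38
i=4: S_4 = 1 + -13*4 = -51
i=5: S_5 = 1 + -13*5 = -64
The first 6 terms are: [1, -12, -25, -38, -51, -64]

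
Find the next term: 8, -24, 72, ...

Ratios: -24 / 8 = -3.0
This is a geometric sequence with common ratio r = -3.
Next term = 72 * -3 = -216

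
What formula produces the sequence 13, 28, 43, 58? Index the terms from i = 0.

Check differences: 28 - 13 = 15
43 - 28 = 15
Common difference d = 15.
First term a = 13.
Formula: S_i = 13 + 15*i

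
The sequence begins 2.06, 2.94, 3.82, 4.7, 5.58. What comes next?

Differences: 2.94 - 2.06 = 0.88
This is an arithmetic sequence with common difference d = 0.88.
Next term = 5.58 + 0.88 = 6.46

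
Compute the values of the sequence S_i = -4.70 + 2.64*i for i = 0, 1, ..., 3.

This is an arithmetic sequence.
i=0: S_0 = -4.7 + 2.64*0 = -4.7
i=1: S_1 = -4.7 + 2.64*1 = -2.06
i=2: S_2 = -4.7 + 2.64*2 = 0.58
i=3: S_3 = -4.7 + 2.64*3 = 3.22
The first 4 terms are: [-4.7, -2.06, 0.58, 3.22]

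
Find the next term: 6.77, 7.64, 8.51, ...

Differences: 7.64 - 6.77 = 0.87
This is an arithmetic sequence with common difference d = 0.87.
Next term = 8.51 + 0.87 = 9.38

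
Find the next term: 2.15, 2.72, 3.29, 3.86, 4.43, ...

Differences: 2.72 - 2.15 = 0.57
This is an arithmetic sequence with common difference d = 0.57.
Next term = 4.43 + 0.57 = 5.0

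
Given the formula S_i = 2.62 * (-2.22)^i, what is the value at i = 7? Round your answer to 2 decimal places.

S_7 = 2.62 * (-2.22)^7 ≈ 2.62 * -265.7485 ≈ -696.26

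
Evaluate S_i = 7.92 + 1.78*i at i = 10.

S_10 = 7.92 + 1.78*10 = 7.92 + 17.8 = 25.72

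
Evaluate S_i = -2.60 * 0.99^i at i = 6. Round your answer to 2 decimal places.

S_6 = -2.6 * 0.99^6 ≈ -2.6 * 0.9415 ≈ -2.45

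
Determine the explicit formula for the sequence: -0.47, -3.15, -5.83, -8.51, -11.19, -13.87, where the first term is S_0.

Check differences: -3.15 - -0.47 = -2.68
-5.83 - -3.15 = -2.68
Common difference d = -2.68.
First term a = -0.47.
Formula: S_i = -0.47 - 2.68*i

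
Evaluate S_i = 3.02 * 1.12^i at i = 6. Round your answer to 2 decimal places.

S_6 = 3.02 * 1.12^6 ≈ 3.02 * 1.9738 ≈ 5.96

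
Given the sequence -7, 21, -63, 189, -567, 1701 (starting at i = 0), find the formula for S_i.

Check ratios: 21 / -7 = -3.0
Common ratio r = -3.
First term a = -7.
Formula: S_i = -7 * (-3)^i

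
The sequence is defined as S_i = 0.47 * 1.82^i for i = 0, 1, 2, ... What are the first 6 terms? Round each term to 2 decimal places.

This is a geometric sequence.
i=0: S_0 = 0.47 * 1.82^0 = 0.47
i=1: S_1 = 0.47 * 1.82^1 ≈ 0.86
i=2: S_2 = 0.47 * 1.82^2 ≈ 1.56
i=3: S_3 = 0.47 * 1.82^3 ≈ 2.83
i=4: S_4 = 0.47 * 1.82^4 ≈ 5.16
i=5: S_5 = 0.47 * 1.82^5 ≈ 9.39
The first 6 terms are: [0.47, 0.86, 1.56, 2.83, 5.16, 9.39]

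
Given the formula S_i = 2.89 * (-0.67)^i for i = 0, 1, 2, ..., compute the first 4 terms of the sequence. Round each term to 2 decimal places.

This is a geometric sequence.
i=0: S_0 = 2.89 * (-0.67)^0 = 2.89
i=1: S_1 = 2.89 * (-0.67)^1 ≈ -1.94
i=2: S_2 = 2.89 * (-0.67)^2 ≈ 1.3
i=3: S_3 = 2.89 * (-0.67)^3 ≈ -0.87
The first 4 terms are: [2.89, -1.94, 1.3, -0.87]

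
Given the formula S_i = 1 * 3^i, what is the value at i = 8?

S_8 = 1 * 3^8 = 1 * 6561 = 6561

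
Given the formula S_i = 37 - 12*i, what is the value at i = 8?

S_8 = 37 + -12*8 = 37 + -96 = -59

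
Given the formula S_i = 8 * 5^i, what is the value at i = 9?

S_9 = 8 * 5^9 = 8 * 1953125 = 15625000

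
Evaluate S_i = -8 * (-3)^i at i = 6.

S_6 = -8 * (-3)^6 = -8 * 729 = -5832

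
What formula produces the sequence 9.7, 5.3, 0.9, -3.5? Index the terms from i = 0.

Check differences: 5.3 - 9.7 = -4.4
0.9 - 5.3 = -4.4
Common difference d = -4.4.
First term a = 9.7.
Formula: S_i = 9.70 - 4.40*i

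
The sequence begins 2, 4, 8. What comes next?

Ratios: 4 / 2 = 2.0
This is a geometric sequence with common ratio r = 2.
Next term = 8 * 2 = 16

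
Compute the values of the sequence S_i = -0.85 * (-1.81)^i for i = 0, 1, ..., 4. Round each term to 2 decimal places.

This is a geometric sequence.
i=0: S_0 = -0.85 * (-1.81)^0 = -0.85
i=1: S_1 = -0.85 * (-1.81)^1 ≈ 1.54
i=2: S_2 = -0.85 * (-1.81)^2 ≈ -2.78
i=3: S_3 = -0.85 * (-1.81)^3 ≈ 5.04
i=4: S_4 = -0.85 * (-1.81)^4 ≈ -9.12
The first 5 terms are: [-0.85, 1.54, -2.78, 5.04, -9.12]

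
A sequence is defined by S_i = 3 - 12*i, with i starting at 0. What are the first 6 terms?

This is an arithmetic sequence.
i=0: S_0 = 3 + -12*0 = 3
i=1: S_1 = 3 + -12*1 = -9
i=2: S_2 = 3 + -12*2 = -21
i=3: S_3 = 3 + -12*3 = -33
i=4: S_4 = 3 + -12*4 = -45
i=5: S_5 = 3 + -12*5 = -57
The first 6 terms are: [3, -9, -21, -33, -45, -57]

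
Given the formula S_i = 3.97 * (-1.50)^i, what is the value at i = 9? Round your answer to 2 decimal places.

S_9 = 3.97 * (-1.5)^9 ≈ 3.97 * -38.4434 ≈ -152.62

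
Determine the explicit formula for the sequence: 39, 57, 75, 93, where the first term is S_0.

Check differences: 57 - 39 = 18
75 - 57 = 18
Common difference d = 18.
First term a = 39.
Formula: S_i = 39 + 18*i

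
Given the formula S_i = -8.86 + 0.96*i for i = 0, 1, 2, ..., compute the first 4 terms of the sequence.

This is an arithmetic sequence.
i=0: S_0 = -8.86 + 0.96*0 = -8.86
i=1: S_1 = -8.86 + 0.96*1 = -7.9
i=2: S_2 = -8.86 + 0.96*2 = -6.94
i=3: S_3 = -8.86 + 0.96*3 = -5.98
The first 4 terms are: [-8.86, -7.9, -6.94, -5.98]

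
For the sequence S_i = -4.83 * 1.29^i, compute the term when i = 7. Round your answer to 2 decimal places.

S_7 = -4.83 * 1.29^7 ≈ -4.83 * 5.9447 ≈ -28.71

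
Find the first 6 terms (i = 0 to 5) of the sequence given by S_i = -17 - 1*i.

This is an arithmetic sequence.
i=0: S_0 = -17 + -1*0 = -17
i=1: S_1 = -17 + -1*1 = -18
i=2: S_2 = -17 + -1*2 = -19
i=3: S_3 = -17 + -1*3 = -20
i=4: S_4 = -17 + -1*4 = -21
i=5: S_5 = -17 + -1*5 = -22
The first 6 terms are: [-17, -18, -19, -20, -21, -22]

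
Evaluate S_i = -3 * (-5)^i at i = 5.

S_5 = -3 * (-5)^5 = -3 * -3125 = 9375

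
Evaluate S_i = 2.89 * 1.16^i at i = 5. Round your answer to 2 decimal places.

S_5 = 2.89 * 1.16^5 ≈ 2.89 * 2.1003 ≈ 6.07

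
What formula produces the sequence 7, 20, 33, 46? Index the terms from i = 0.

Check differences: 20 - 7 = 13
33 - 20 = 13
Common difference d = 13.
First term a = 7.
Formula: S_i = 7 + 13*i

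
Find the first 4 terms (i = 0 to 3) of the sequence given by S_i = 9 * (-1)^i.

This is a geometric sequence.
i=0: S_0 = 9 * (-1)^0 = 9
i=1: S_1 = 9 * (-1)^1 = -9
i=2: S_2 = 9 * (-1)^2 = 9
i=3: S_3 = 9 * (-1)^3 = -9
The first 4 terms are: [9, -9, 9, -9]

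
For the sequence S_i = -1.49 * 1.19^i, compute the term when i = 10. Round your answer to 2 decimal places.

S_10 = -1.49 * 1.19^10 ≈ -1.49 * 5.6947 ≈ -8.49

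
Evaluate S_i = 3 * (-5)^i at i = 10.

S_10 = 3 * (-5)^10 = 3 * 9765625 = 29296875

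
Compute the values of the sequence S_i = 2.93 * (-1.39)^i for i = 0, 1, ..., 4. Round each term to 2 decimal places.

This is a geometric sequence.
i=0: S_0 = 2.93 * (-1.39)^0 = 2.93
i=1: S_1 = 2.93 * (-1.39)^1 ≈ -4.07
i=2: S_2 = 2.93 * (-1.39)^2 ≈ 5.66
i=3: S_3 = 2.93 * (-1.39)^3 ≈ -7.87
i=4: S_4 = 2.93 * (-1.39)^4 ≈ 10.94
The first 5 terms are: [2.93, -4.07, 5.66, -7.87, 10.94]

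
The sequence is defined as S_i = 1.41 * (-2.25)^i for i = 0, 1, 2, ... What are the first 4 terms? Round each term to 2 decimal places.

This is a geometric sequence.
i=0: S_0 = 1.41 * (-2.25)^0 = 1.41
i=1: S_1 = 1.41 * (-2.25)^1 ≈ -3.17
i=2: S_2 = 1.41 * (-2.25)^2 ≈ 7.14
i=3: S_3 = 1.41 * (-2.25)^3 ≈ -16.06
The first 4 terms are: [1.41, -3.17, 7.14, -16.06]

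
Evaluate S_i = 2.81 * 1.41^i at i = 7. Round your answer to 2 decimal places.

S_7 = 2.81 * 1.41^7 ≈ 2.81 * 11.0798 ≈ 31.13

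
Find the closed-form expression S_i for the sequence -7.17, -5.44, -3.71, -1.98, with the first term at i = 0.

Check differences: -5.44 - -7.17 = 1.73
-3.71 - -5.44 = 1.73
Common difference d = 1.73.
First term a = -7.17.
Formula: S_i = -7.17 + 1.73*i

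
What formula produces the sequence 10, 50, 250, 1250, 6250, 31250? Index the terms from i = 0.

Check ratios: 50 / 10 = 5.0
Common ratio r = 5.
First term a = 10.
Formula: S_i = 10 * 5^i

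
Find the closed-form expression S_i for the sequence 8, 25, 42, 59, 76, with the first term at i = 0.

Check differences: 25 - 8 = 17
42 - 25 = 17
Common difference d = 17.
First term a = 8.
Formula: S_i = 8 + 17*i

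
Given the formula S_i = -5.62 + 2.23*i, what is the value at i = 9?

S_9 = -5.62 + 2.23*9 = -5.62 + 20.07 = 14.45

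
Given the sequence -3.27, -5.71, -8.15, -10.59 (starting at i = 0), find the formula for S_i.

Check differences: -5.71 - -3.27 = -2.44
-8.15 - -5.71 = -2.44
Common difference d = -2.44.
First term a = -3.27.
Formula: S_i = -3.27 - 2.44*i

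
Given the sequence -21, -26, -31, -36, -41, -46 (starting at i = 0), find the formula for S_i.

Check differences: -26 - -21 = -5
-31 - -26 = -5
Common difference d = -5.
First term a = -21.
Formula: S_i = -21 - 5*i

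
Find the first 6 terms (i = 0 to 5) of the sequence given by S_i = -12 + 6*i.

This is an arithmetic sequence.
i=0: S_0 = -12 + 6*0 = -12
i=1: S_1 = -12 + 6*1 = -6
i=2: S_2 = -12 + 6*2 = 0
i=3: S_3 = -12 + 6*3 = 6
i=4: S_4 = -12 + 6*4 = 12
i=5: S_5 = -12 + 6*5 = 18
The first 6 terms are: [-12, -6, 0, 6, 12, 18]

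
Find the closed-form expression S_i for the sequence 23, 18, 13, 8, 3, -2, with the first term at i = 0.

Check differences: 18 - 23 = -5
13 - 18 = -5
Common difference d = -5.
First term a = 23.
Formula: S_i = 23 - 5*i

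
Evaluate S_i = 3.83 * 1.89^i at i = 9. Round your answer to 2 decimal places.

S_9 = 3.83 * 1.89^9 ≈ 3.83 * 307.7204 ≈ 1178.57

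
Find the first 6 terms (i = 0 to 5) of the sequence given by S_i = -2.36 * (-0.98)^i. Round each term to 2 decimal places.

This is a geometric sequence.
i=0: S_0 = -2.36 * (-0.98)^0 = -2.36
i=1: S_1 = -2.36 * (-0.98)^1 ≈ 2.31
i=2: S_2 = -2.36 * (-0.98)^2 ≈ -2.27
i=3: S_3 = -2.36 * (-0.98)^3 ≈ 2.22
i=4: S_4 = -2.36 * (-0.98)^4 ≈ -2.18
i=5: S_5 = -2.36 * (-0.98)^5 ≈ 2.13
The first 6 terms are: [-2.36, 2.31, -2.27, 2.22, -2.18, 2.13]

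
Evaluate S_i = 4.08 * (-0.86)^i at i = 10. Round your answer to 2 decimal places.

S_10 = 4.08 * (-0.86)^10 ≈ 4.08 * 0.2213 ≈ 0.9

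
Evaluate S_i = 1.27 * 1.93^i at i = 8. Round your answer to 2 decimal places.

S_8 = 1.27 * 1.93^8 ≈ 1.27 * 192.5123 ≈ 244.49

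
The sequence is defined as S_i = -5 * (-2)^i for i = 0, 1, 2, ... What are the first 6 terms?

This is a geometric sequence.
i=0: S_0 = -5 * (-2)^0 = -5
i=1: S_1 = -5 * (-2)^1 = 10
i=2: S_2 = -5 * (-2)^2 = -20
i=3: S_3 = -5 * (-2)^3 = 40
i=4: S_4 = -5 * (-2)^4 = -80
i=5: S_5 = -5 * (-2)^5 = 160
The first 6 terms are: [-5, 10, -20, 40, -80, 160]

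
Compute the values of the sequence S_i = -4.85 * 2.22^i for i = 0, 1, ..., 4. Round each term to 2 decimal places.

This is a geometric sequence.
i=0: S_0 = -4.85 * 2.22^0 = -4.85
i=1: S_1 = -4.85 * 2.22^1 ≈ -10.77
i=2: S_2 = -4.85 * 2.22^2 ≈ -23.9
i=3: S_3 = -4.85 * 2.22^3 ≈ -53.06
i=4: S_4 = -4.85 * 2.22^4 ≈ -117.8
The first 5 terms are: [-4.85, -10.77, -23.9, -53.06, -117.8]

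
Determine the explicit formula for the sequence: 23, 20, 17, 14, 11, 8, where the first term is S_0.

Check differences: 20 - 23 = -3
17 - 20 = -3
Common difference d = -3.
First term a = 23.
Formula: S_i = 23 - 3*i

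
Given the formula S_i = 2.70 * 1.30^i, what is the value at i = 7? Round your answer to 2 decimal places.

S_7 = 2.7 * 1.3^7 ≈ 2.7 * 6.2749 ≈ 16.94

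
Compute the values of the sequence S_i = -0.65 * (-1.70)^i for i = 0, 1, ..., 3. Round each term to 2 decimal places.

This is a geometric sequence.
i=0: S_0 = -0.65 * (-1.7)^0 = -0.65
i=1: S_1 = -0.65 * (-1.7)^1 ≈ 1.11
i=2: S_2 = -0.65 * (-1.7)^2 ≈ -1.88
i=3: S_3 = -0.65 * (-1.7)^3 ≈ 3.19
The first 4 terms are: [-0.65, 1.11, -1.88, 3.19]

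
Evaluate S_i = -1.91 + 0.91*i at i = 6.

S_6 = -1.91 + 0.91*6 = -1.91 + 5.46 = 3.55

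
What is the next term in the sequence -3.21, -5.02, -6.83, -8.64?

Differences: -5.02 - -3.21 = -1.81
This is an arithmetic sequence with common difference d = -1.81.
Next term = -8.64 + -1.81 = -10.45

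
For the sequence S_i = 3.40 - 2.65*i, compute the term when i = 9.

S_9 = 3.4 + -2.65*9 = 3.4 + -23.85 = -20.45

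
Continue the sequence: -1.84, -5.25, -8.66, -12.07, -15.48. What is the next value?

Differences: -5.25 - -1.84 = -3.41
This is an arithmetic sequence with common difference d = -3.41.
Next term = -15.48 + -3.41 = -18.89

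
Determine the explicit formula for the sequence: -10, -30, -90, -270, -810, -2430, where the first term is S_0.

Check ratios: -30 / -10 = 3.0
Common ratio r = 3.
First term a = -10.
Formula: S_i = -10 * 3^i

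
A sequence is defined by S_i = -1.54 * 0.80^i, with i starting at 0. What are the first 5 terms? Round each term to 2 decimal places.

This is a geometric sequence.
i=0: S_0 = -1.54 * 0.8^0 = -1.54
i=1: S_1 = -1.54 * 0.8^1 ≈ -1.23
i=2: S_2 = -1.54 * 0.8^2 ≈ -0.99
i=3: S_3 = -1.54 * 0.8^3 ≈ -0.79
i=4: S_4 = -1.54 * 0.8^4 ≈ -0.63
The first 5 terms are: [-1.54, -1.23, -0.99, -0.79, -0.63]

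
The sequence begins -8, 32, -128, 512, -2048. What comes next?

Ratios: 32 / -8 = -4.0
This is a geometric sequence with common ratio r = -4.
Next term = -2048 * -4 = 8192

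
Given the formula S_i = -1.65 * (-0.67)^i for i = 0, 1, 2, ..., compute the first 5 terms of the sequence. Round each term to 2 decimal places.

This is a geometric sequence.
i=0: S_0 = -1.65 * (-0.67)^0 = -1.65
i=1: S_1 = -1.65 * (-0.67)^1 ≈ 1.11
i=2: S_2 = -1.65 * (-0.67)^2 ≈ -0.74
i=3: S_3 = -1.65 * (-0.67)^3 ≈ 0.5
i=4: S_4 = -1.65 * (-0.67)^4 ≈ -0.33
The first 5 terms are: [-1.65, 1.11, -0.74, 0.5, -0.33]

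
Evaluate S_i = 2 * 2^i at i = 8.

S_8 = 2 * 2^8 = 2 * 256 = 512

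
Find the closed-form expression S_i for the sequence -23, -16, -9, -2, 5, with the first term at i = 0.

Check differences: -16 - -23 = 7
-9 - -16 = 7
Common difference d = 7.
First term a = -23.
Formula: S_i = -23 + 7*i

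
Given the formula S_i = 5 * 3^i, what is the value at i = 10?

S_10 = 5 * 3^10 = 5 * 59049 = 295245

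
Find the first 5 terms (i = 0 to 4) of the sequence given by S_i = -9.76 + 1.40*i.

This is an arithmetic sequence.
i=0: S_0 = -9.76 + 1.4*0 = -9.76
i=1: S_1 = -9.76 + 1.4*1 = -8.36
i=2: S_2 = -9.76 + 1.4*2 = -6.96
i=3: S_3 = -9.76 + 1.4*3 = -5.56
i=4: S_4 = -9.76 + 1.4*4 = -4.16
The first 5 terms are: [-9.76, -8.36, -6.96, -5.56, -4.16]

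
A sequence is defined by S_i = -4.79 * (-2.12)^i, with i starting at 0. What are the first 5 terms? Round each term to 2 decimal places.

This is a geometric sequence.
i=0: S_0 = -4.79 * (-2.12)^0 = -4.79
i=1: S_1 = -4.79 * (-2.12)^1 ≈ 10.15
i=2: S_2 = -4.79 * (-2.12)^2 ≈ -21.53
i=3: S_3 = -4.79 * (-2.12)^3 ≈ 45.64
i=4: S_4 = -4.79 * (-2.12)^4 ≈ -96.76
The first 5 terms are: [-4.79, 10.15, -21.53, 45.64, -96.76]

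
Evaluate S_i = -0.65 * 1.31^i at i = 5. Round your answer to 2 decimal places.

S_5 = -0.65 * 1.31^5 ≈ -0.65 * 3.8579 ≈ -2.51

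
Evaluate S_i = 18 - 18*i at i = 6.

S_6 = 18 + -18*6 = 18 + -108 = -90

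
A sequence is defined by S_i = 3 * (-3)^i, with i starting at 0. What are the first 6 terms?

This is a geometric sequence.
i=0: S_0 = 3 * (-3)^0 = 3
i=1: S_1 = 3 * (-3)^1 = -9
i=2: S_2 = 3 * (-3)^2 = 27
i=3: S_3 = 3 * (-3)^3 = -81
i=4: S_4 = 3 * (-3)^4 = 243
i=5: S_5 = 3 * (-3)^5 = -729
The first 6 terms are: [3, -9, 27, -81, 243, -729]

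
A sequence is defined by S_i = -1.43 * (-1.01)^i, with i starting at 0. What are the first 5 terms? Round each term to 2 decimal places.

This is a geometric sequence.
i=0: S_0 = -1.43 * (-1.01)^0 = -1.43
i=1: S_1 = -1.43 * (-1.01)^1 ≈ 1.44
i=2: S_2 = -1.43 * (-1.01)^2 ≈ -1.46
i=3: S_3 = -1.43 * (-1.01)^3 ≈ 1.47
i=4: S_4 = -1.43 * (-1.01)^4 ≈ -1.49
The first 5 terms are: [-1.43, 1.44, -1.46, 1.47, -1.49]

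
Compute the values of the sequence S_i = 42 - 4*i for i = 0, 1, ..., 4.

This is an arithmetic sequence.
i=0: S_0 = 42 + -4*0 = 42
i=1: S_1 = 42 + -4*1 = 38
i=2: S_2 = 42 + -4*2 = 34
i=3: S_3 = 42 + -4*3 = 30
i=4: S_4 = 42 + -4*4 = 26
The first 5 terms are: [42, 38, 34, 30, 26]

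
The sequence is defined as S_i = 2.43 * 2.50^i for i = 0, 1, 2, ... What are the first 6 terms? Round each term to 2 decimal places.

This is a geometric sequence.
i=0: S_0 = 2.43 * 2.5^0 = 2.43
i=1: S_1 = 2.43 * 2.5^1 ≈ 6.08
i=2: S_2 = 2.43 * 2.5^2 ≈ 15.19
i=3: S_3 = 2.43 * 2.5^3 ≈ 37.97
i=4: S_4 = 2.43 * 2.5^4 ≈ 94.92
i=5: S_5 = 2.43 * 2.5^5 ≈ 237.3
The first 6 terms are: [2.43, 6.08, 15.19, 37.97, 94.92, 237.3]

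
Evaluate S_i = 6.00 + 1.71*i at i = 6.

S_6 = 6.0 + 1.71*6 = 6.0 + 10.26 = 16.26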